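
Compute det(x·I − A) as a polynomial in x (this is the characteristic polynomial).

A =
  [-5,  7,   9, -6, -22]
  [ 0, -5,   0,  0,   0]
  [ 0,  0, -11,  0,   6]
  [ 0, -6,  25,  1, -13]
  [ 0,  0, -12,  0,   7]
x^5 + 13*x^4 + 46*x^3 - 10*x^2 - 175*x + 125

Expanding det(x·I − A) (e.g. by cofactor expansion or by noting that A is similar to its Jordan form J, which has the same characteristic polynomial as A) gives
  χ_A(x) = x^5 + 13*x^4 + 46*x^3 - 10*x^2 - 175*x + 125
which factors as (x - 1)^2*(x + 5)^3. The eigenvalues (with algebraic multiplicities) are λ = -5 with multiplicity 3, λ = 1 with multiplicity 2.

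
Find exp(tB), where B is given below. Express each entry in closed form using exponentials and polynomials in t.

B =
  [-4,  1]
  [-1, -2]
e^{tB} =
  [-t*exp(-3*t) + exp(-3*t), t*exp(-3*t)]
  [-t*exp(-3*t), t*exp(-3*t) + exp(-3*t)]

Strategy: write B = P · J · P⁻¹ where J is a Jordan canonical form, so e^{tB} = P · e^{tJ} · P⁻¹, and e^{tJ} can be computed block-by-block.

B has Jordan form
J =
  [-3,  1]
  [ 0, -3]
(up to reordering of blocks).

Per-block formulas:
  For a 2×2 Jordan block J_2(-3): exp(t · J_2(-3)) = e^(-3t)·(I + t·N), where N is the 2×2 nilpotent shift.

After assembling e^{tJ} and conjugating by P, we get:

e^{tB} =
  [-t*exp(-3*t) + exp(-3*t), t*exp(-3*t)]
  [-t*exp(-3*t), t*exp(-3*t) + exp(-3*t)]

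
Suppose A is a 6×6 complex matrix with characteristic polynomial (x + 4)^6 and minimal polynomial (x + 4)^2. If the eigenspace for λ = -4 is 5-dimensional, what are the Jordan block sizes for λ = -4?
Block sizes for λ = -4: [2, 1, 1, 1, 1]

Step 1 — from the characteristic polynomial, algebraic multiplicity of λ = -4 is 6. From dim ker(A − (-4)·I) = 5, there are exactly 5 Jordan blocks for λ = -4.
Step 2 — from the minimal polynomial, the factor (x + 4)^2 tells us the largest block for λ = -4 has size 2.
Step 3 — with total size 6, 5 blocks, and largest block 2, the block sizes (in nonincreasing order) are [2, 1, 1, 1, 1].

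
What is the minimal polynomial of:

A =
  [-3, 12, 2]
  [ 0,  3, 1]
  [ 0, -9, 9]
x^3 - 9*x^2 + 108

The characteristic polynomial is χ_A(x) = (x - 6)^2*(x + 3), so the eigenvalues are known. The minimal polynomial is
  m_A(x) = Π_λ (x − λ)^{k_λ}
where k_λ is the size of the *largest* Jordan block for λ (equivalently, the smallest k with (A − λI)^k v = 0 for every generalised eigenvector v of λ).

  λ = -3: largest Jordan block has size 1, contributing (x + 3)
  λ = 6: largest Jordan block has size 2, contributing (x − 6)^2

So m_A(x) = (x - 6)^2*(x + 3) = x^3 - 9*x^2 + 108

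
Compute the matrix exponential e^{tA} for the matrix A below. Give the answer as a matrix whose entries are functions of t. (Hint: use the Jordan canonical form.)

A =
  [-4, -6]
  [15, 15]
e^{tA} =
  [-9*exp(6*t) + 10*exp(5*t), -6*exp(6*t) + 6*exp(5*t)]
  [15*exp(6*t) - 15*exp(5*t), 10*exp(6*t) - 9*exp(5*t)]

Strategy: write A = P · J · P⁻¹ where J is a Jordan canonical form, so e^{tA} = P · e^{tJ} · P⁻¹, and e^{tJ} can be computed block-by-block.

A has Jordan form
J =
  [5, 0]
  [0, 6]
(up to reordering of blocks).

Per-block formulas:
  For a 1×1 block at λ = 6: exp(t · [6]) = [e^(6t)].
  For a 1×1 block at λ = 5: exp(t · [5]) = [e^(5t)].

After assembling e^{tJ} and conjugating by P, we get:

e^{tA} =
  [-9*exp(6*t) + 10*exp(5*t), -6*exp(6*t) + 6*exp(5*t)]
  [15*exp(6*t) - 15*exp(5*t), 10*exp(6*t) - 9*exp(5*t)]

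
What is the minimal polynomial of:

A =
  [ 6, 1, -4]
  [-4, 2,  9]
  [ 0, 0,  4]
x^3 - 12*x^2 + 48*x - 64

The characteristic polynomial is χ_A(x) = (x - 4)^3, so the eigenvalues are known. The minimal polynomial is
  m_A(x) = Π_λ (x − λ)^{k_λ}
where k_λ is the size of the *largest* Jordan block for λ (equivalently, the smallest k with (A − λI)^k v = 0 for every generalised eigenvector v of λ).

  λ = 4: largest Jordan block has size 3, contributing (x − 4)^3

So m_A(x) = (x - 4)^3 = x^3 - 12*x^2 + 48*x - 64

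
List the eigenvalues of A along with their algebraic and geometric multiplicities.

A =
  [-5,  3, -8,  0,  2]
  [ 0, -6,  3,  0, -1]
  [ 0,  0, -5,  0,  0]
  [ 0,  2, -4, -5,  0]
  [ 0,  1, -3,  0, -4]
λ = -5: alg = 5, geom = 3

Step 1 — factor the characteristic polynomial to read off the algebraic multiplicities:
  χ_A(x) = (x + 5)^5

Step 2 — compute geometric multiplicities via the rank-nullity identity g(λ) = n − rank(A − λI):
  rank(A − (-5)·I) = 2, so dim ker(A − (-5)·I) = n − 2 = 3

Summary:
  λ = -5: algebraic multiplicity = 5, geometric multiplicity = 3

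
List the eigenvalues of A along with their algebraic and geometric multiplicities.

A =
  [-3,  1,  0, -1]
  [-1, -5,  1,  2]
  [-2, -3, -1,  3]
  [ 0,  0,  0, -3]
λ = -3: alg = 4, geom = 2

Step 1 — factor the characteristic polynomial to read off the algebraic multiplicities:
  χ_A(x) = (x + 3)^4

Step 2 — compute geometric multiplicities via the rank-nullity identity g(λ) = n − rank(A − λI):
  rank(A − (-3)·I) = 2, so dim ker(A − (-3)·I) = n − 2 = 2

Summary:
  λ = -3: algebraic multiplicity = 4, geometric multiplicity = 2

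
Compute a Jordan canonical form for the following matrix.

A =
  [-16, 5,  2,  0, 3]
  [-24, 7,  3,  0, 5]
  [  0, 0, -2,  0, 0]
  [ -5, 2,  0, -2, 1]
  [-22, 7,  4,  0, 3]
J_3(-2) ⊕ J_2(-2)

The characteristic polynomial is
  det(x·I − A) = x^5 + 10*x^4 + 40*x^3 + 80*x^2 + 80*x + 32 = (x + 2)^5

Eigenvalues and multiplicities (the geometric multiplicity of λ is n − rank(A − λI), which equals the number of Jordan blocks for λ):
  λ = -2: algebraic multiplicity = 5, geometric multiplicity = 2

Determining the block sizes for each eigenvalue:
  λ = -2: with am = 5 and gm = 2, the partition is not yet determined (e.g. several partitions of 5 into 2 parts exist). Let N = A − (-2)·I. Computing rank(N^1) = 3, rank(N^2) = 1, rank(N^3) = 0; the number of blocks of size ≥ j is rank(N^{j−1}) − rank(N^j), giving [2, 2, 1]. So we have 1 block(s) of size 3, 1 block(s) of size 2 → block sizes [3, 2]

Assembling the blocks gives a Jordan form
J =
  [-2,  1,  0,  0,  0]
  [ 0, -2,  1,  0,  0]
  [ 0,  0, -2,  0,  0]
  [ 0,  0,  0, -2,  1]
  [ 0,  0,  0,  0, -2]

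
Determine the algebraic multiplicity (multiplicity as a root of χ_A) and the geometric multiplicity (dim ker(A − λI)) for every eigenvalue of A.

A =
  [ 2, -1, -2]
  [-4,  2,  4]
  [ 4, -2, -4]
λ = 0: alg = 3, geom = 2

Step 1 — factor the characteristic polynomial to read off the algebraic multiplicities:
  χ_A(x) = x^3

Step 2 — compute geometric multiplicities via the rank-nullity identity g(λ) = n − rank(A − λI):
  rank(A − (0)·I) = 1, so dim ker(A − (0)·I) = n − 1 = 2

Summary:
  λ = 0: algebraic multiplicity = 3, geometric multiplicity = 2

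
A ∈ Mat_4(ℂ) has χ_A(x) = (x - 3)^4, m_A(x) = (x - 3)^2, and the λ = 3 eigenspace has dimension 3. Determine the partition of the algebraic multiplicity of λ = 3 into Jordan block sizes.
Block sizes for λ = 3: [2, 1, 1]

Step 1 — from the characteristic polynomial, algebraic multiplicity of λ = 3 is 4. From dim ker(A − (3)·I) = 3, there are exactly 3 Jordan blocks for λ = 3.
Step 2 — from the minimal polynomial, the factor (x − 3)^2 tells us the largest block for λ = 3 has size 2.
Step 3 — with total size 4, 3 blocks, and largest block 2, the block sizes (in nonincreasing order) are [2, 1, 1].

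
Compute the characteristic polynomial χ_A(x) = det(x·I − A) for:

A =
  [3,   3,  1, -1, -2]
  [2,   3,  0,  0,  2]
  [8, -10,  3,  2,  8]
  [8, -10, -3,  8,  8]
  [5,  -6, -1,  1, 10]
x^5 - 27*x^4 + 291*x^3 - 1565*x^2 + 4200*x - 4500

Expanding det(x·I − A) (e.g. by cofactor expansion or by noting that A is similar to its Jordan form J, which has the same characteristic polynomial as A) gives
  χ_A(x) = x^5 - 27*x^4 + 291*x^3 - 1565*x^2 + 4200*x - 4500
which factors as (x - 6)^2*(x - 5)^3. The eigenvalues (with algebraic multiplicities) are λ = 5 with multiplicity 3, λ = 6 with multiplicity 2.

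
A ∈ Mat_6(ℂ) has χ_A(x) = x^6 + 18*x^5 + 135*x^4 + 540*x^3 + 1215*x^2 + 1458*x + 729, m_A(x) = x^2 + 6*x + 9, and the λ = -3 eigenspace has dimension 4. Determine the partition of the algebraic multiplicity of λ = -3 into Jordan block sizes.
Block sizes for λ = -3: [2, 2, 1, 1]

Step 1 — from the characteristic polynomial, algebraic multiplicity of λ = -3 is 6. From dim ker(A − (-3)·I) = 4, there are exactly 4 Jordan blocks for λ = -3.
Step 2 — from the minimal polynomial, the factor (x + 3)^2 tells us the largest block for λ = -3 has size 2.
Step 3 — with total size 6, 4 blocks, and largest block 2, the block sizes (in nonincreasing order) are [2, 2, 1, 1].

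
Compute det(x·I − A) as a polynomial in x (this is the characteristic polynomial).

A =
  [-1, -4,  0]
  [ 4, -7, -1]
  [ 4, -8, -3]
x^3 + 11*x^2 + 39*x + 45

Expanding det(x·I − A) (e.g. by cofactor expansion or by noting that A is similar to its Jordan form J, which has the same characteristic polynomial as A) gives
  χ_A(x) = x^3 + 11*x^2 + 39*x + 45
which factors as (x + 3)^2*(x + 5). The eigenvalues (with algebraic multiplicities) are λ = -5 with multiplicity 1, λ = -3 with multiplicity 2.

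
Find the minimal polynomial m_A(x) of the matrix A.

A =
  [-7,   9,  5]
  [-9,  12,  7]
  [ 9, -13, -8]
x^3 + 3*x^2 + 3*x + 1

The characteristic polynomial is χ_A(x) = (x + 1)^3, so the eigenvalues are known. The minimal polynomial is
  m_A(x) = Π_λ (x − λ)^{k_λ}
where k_λ is the size of the *largest* Jordan block for λ (equivalently, the smallest k with (A − λI)^k v = 0 for every generalised eigenvector v of λ).

  λ = -1: largest Jordan block has size 3, contributing (x + 1)^3

So m_A(x) = (x + 1)^3 = x^3 + 3*x^2 + 3*x + 1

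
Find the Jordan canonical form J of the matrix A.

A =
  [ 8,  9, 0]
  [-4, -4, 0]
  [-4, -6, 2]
J_2(2) ⊕ J_1(2)

The characteristic polynomial is
  det(x·I − A) = x^3 - 6*x^2 + 12*x - 8 = (x - 2)^3

Eigenvalues and multiplicities (the geometric multiplicity of λ is n − rank(A − λI), which equals the number of Jordan blocks for λ):
  λ = 2: algebraic multiplicity = 3, geometric multiplicity = 2

Determining the block sizes for each eigenvalue:
  λ = 2: 2 blocks summing to 3 forces exactly one block of size 2 and the rest size 1 → block sizes [2, 1]

Assembling the blocks gives a Jordan form
J =
  [2, 1, 0]
  [0, 2, 0]
  [0, 0, 2]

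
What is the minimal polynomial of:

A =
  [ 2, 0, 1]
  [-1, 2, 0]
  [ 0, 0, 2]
x^3 - 6*x^2 + 12*x - 8

The characteristic polynomial is χ_A(x) = (x - 2)^3, so the eigenvalues are known. The minimal polynomial is
  m_A(x) = Π_λ (x − λ)^{k_λ}
where k_λ is the size of the *largest* Jordan block for λ (equivalently, the smallest k with (A − λI)^k v = 0 for every generalised eigenvector v of λ).

  λ = 2: largest Jordan block has size 3, contributing (x − 2)^3

So m_A(x) = (x - 2)^3 = x^3 - 6*x^2 + 12*x - 8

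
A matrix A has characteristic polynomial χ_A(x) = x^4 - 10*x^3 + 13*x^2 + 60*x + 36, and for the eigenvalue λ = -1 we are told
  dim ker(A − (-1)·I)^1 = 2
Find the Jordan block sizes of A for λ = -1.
Block sizes for λ = -1: [1, 1]

From the dimensions of kernels of powers, the number of Jordan blocks of size at least j is d_j − d_{j−1} where d_j = dim ker(N^j) (with d_0 = 0). Computing the differences gives [2].
The number of blocks of size exactly k is (#blocks of size ≥ k) − (#blocks of size ≥ k + 1), so the partition is: 2 block(s) of size 1.
In nonincreasing order the block sizes are [1, 1].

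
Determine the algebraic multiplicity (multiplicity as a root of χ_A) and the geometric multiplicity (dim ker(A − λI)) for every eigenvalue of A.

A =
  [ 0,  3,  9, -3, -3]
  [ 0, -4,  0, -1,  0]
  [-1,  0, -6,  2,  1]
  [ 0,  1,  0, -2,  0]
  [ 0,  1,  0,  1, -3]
λ = -3: alg = 5, geom = 3

Step 1 — factor the characteristic polynomial to read off the algebraic multiplicities:
  χ_A(x) = (x + 3)^5

Step 2 — compute geometric multiplicities via the rank-nullity identity g(λ) = n − rank(A − λI):
  rank(A − (-3)·I) = 2, so dim ker(A − (-3)·I) = n − 2 = 3

Summary:
  λ = -3: algebraic multiplicity = 5, geometric multiplicity = 3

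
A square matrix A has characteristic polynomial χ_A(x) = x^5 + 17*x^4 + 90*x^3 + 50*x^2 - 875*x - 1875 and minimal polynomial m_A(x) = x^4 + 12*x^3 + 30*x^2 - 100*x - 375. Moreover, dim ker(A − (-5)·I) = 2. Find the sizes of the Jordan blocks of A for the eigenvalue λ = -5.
Block sizes for λ = -5: [3, 1]

Step 1 — from the characteristic polynomial, algebraic multiplicity of λ = -5 is 4. From dim ker(A − (-5)·I) = 2, there are exactly 2 Jordan blocks for λ = -5.
Step 2 — from the minimal polynomial, the factor (x + 5)^3 tells us the largest block for λ = -5 has size 3.
Step 3 — with total size 4, 2 blocks, and largest block 3, the block sizes (in nonincreasing order) are [3, 1].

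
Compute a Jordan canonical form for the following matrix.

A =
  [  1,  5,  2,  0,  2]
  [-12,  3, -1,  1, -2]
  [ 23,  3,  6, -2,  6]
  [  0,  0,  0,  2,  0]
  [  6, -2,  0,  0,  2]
J_3(2) ⊕ J_1(2) ⊕ J_1(6)

The characteristic polynomial is
  det(x·I − A) = x^5 - 14*x^4 + 72*x^3 - 176*x^2 + 208*x - 96 = (x - 6)*(x - 2)^4

Eigenvalues and multiplicities (the geometric multiplicity of λ is n − rank(A − λI), which equals the number of Jordan blocks for λ):
  λ = 2: algebraic multiplicity = 4, geometric multiplicity = 2
  λ = 6: algebraic multiplicity = 1, geometric multiplicity = 1

Determining the block sizes for each eigenvalue:
  λ = 2: with am = 4 and gm = 2, the partition is not yet determined (e.g. several partitions of 4 into 2 parts exist). Let N = A − (2)·I. Computing rank(N^1) = 3, rank(N^2) = 2, rank(N^3) = 1; the number of blocks of size ≥ j is rank(N^{j−1}) − rank(N^j), giving [2, 1, 1]. So we have 1 block(s) of size 3, 1 block(s) of size 1 → block sizes [3, 1]
  λ = 6: one block (gm = 1), so the single block has size am = 1 → block sizes [1]

Assembling the blocks gives a Jordan form
J =
  [2, 1, 0, 0, 0]
  [0, 2, 1, 0, 0]
  [0, 0, 2, 0, 0]
  [0, 0, 0, 2, 0]
  [0, 0, 0, 0, 6]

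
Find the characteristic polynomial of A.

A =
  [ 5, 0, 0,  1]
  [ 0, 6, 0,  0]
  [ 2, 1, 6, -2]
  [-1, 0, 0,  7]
x^4 - 24*x^3 + 216*x^2 - 864*x + 1296

Expanding det(x·I − A) (e.g. by cofactor expansion or by noting that A is similar to its Jordan form J, which has the same characteristic polynomial as A) gives
  χ_A(x) = x^4 - 24*x^3 + 216*x^2 - 864*x + 1296
which factors as (x - 6)^4. The eigenvalues (with algebraic multiplicities) are λ = 6 with multiplicity 4.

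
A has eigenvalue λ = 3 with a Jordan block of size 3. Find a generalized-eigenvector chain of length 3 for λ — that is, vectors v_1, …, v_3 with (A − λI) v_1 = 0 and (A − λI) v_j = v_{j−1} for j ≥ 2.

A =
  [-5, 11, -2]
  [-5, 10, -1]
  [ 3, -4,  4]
A Jordan chain for λ = 3 of length 3:
v_1 = (3, 2, -1)ᵀ
v_2 = (-8, -5, 3)ᵀ
v_3 = (1, 0, 0)ᵀ

Let N = A − (3)·I. We want v_3 with N^3 v_3 = 0 but N^2 v_3 ≠ 0; then v_{j-1} := N · v_j for j = 3, …, 2.

Pick v_3 = (1, 0, 0)ᵀ.
Then v_2 = N · v_3 = (-8, -5, 3)ᵀ.
Then v_1 = N · v_2 = (3, 2, -1)ᵀ.

Sanity check: (A − (3)·I) v_1 = (0, 0, 0)ᵀ = 0. ✓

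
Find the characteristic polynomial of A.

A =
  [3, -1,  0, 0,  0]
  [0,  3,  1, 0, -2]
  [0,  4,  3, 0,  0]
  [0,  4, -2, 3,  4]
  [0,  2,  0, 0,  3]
x^5 - 15*x^4 + 90*x^3 - 270*x^2 + 405*x - 243

Expanding det(x·I − A) (e.g. by cofactor expansion or by noting that A is similar to its Jordan form J, which has the same characteristic polynomial as A) gives
  χ_A(x) = x^5 - 15*x^4 + 90*x^3 - 270*x^2 + 405*x - 243
which factors as (x - 3)^5. The eigenvalues (with algebraic multiplicities) are λ = 3 with multiplicity 5.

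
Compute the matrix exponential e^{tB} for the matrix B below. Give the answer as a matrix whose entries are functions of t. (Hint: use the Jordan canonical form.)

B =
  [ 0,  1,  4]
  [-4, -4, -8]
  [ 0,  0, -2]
e^{tB} =
  [2*t*exp(-2*t) + exp(-2*t), t*exp(-2*t), 4*t*exp(-2*t)]
  [-4*t*exp(-2*t), -2*t*exp(-2*t) + exp(-2*t), -8*t*exp(-2*t)]
  [0, 0, exp(-2*t)]

Strategy: write B = P · J · P⁻¹ where J is a Jordan canonical form, so e^{tB} = P · e^{tJ} · P⁻¹, and e^{tJ} can be computed block-by-block.

B has Jordan form
J =
  [-2,  1,  0]
  [ 0, -2,  0]
  [ 0,  0, -2]
(up to reordering of blocks).

Per-block formulas:
  For a 2×2 Jordan block J_2(-2): exp(t · J_2(-2)) = e^(-2t)·(I + t·N), where N is the 2×2 nilpotent shift.
  For a 1×1 block at λ = -2: exp(t · [-2]) = [e^(-2t)].

After assembling e^{tJ} and conjugating by P, we get:

e^{tB} =
  [2*t*exp(-2*t) + exp(-2*t), t*exp(-2*t), 4*t*exp(-2*t)]
  [-4*t*exp(-2*t), -2*t*exp(-2*t) + exp(-2*t), -8*t*exp(-2*t)]
  [0, 0, exp(-2*t)]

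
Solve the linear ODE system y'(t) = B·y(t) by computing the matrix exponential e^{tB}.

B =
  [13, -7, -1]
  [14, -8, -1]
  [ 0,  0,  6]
e^{tB} =
  [2*exp(6*t) - exp(-t), -exp(6*t) + exp(-t), -t*exp(6*t)]
  [2*exp(6*t) - 2*exp(-t), -exp(6*t) + 2*exp(-t), -t*exp(6*t)]
  [0, 0, exp(6*t)]

Strategy: write B = P · J · P⁻¹ where J is a Jordan canonical form, so e^{tB} = P · e^{tJ} · P⁻¹, and e^{tJ} can be computed block-by-block.

B has Jordan form
J =
  [-1, 0, 0]
  [ 0, 6, 1]
  [ 0, 0, 6]
(up to reordering of blocks).

Per-block formulas:
  For a 2×2 Jordan block J_2(6): exp(t · J_2(6)) = e^(6t)·(I + t·N), where N is the 2×2 nilpotent shift.
  For a 1×1 block at λ = -1: exp(t · [-1]) = [e^(-1t)].

After assembling e^{tJ} and conjugating by P, we get:

e^{tB} =
  [2*exp(6*t) - exp(-t), -exp(6*t) + exp(-t), -t*exp(6*t)]
  [2*exp(6*t) - 2*exp(-t), -exp(6*t) + 2*exp(-t), -t*exp(6*t)]
  [0, 0, exp(6*t)]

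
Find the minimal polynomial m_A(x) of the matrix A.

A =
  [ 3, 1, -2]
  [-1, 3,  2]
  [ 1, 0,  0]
x^3 - 6*x^2 + 12*x - 8

The characteristic polynomial is χ_A(x) = (x - 2)^3, so the eigenvalues are known. The minimal polynomial is
  m_A(x) = Π_λ (x − λ)^{k_λ}
where k_λ is the size of the *largest* Jordan block for λ (equivalently, the smallest k with (A − λI)^k v = 0 for every generalised eigenvector v of λ).

  λ = 2: largest Jordan block has size 3, contributing (x − 2)^3

So m_A(x) = (x - 2)^3 = x^3 - 6*x^2 + 12*x - 8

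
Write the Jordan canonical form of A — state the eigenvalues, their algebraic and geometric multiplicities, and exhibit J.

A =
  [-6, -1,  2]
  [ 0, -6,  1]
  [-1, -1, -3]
J_3(-5)

The characteristic polynomial is
  det(x·I − A) = x^3 + 15*x^2 + 75*x + 125 = (x + 5)^3

Eigenvalues and multiplicities (the geometric multiplicity of λ is n − rank(A − λI), which equals the number of Jordan blocks for λ):
  λ = -5: algebraic multiplicity = 3, geometric multiplicity = 1

Determining the block sizes for each eigenvalue:
  λ = -5: one block (gm = 1), so the single block has size am = 3 → block sizes [3]

Assembling the blocks gives a Jordan form
J =
  [-5,  1,  0]
  [ 0, -5,  1]
  [ 0,  0, -5]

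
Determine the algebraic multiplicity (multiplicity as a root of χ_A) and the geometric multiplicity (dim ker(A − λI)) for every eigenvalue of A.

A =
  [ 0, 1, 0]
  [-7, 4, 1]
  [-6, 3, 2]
λ = 2: alg = 3, geom = 1

Step 1 — factor the characteristic polynomial to read off the algebraic multiplicities:
  χ_A(x) = (x - 2)^3

Step 2 — compute geometric multiplicities via the rank-nullity identity g(λ) = n − rank(A − λI):
  rank(A − (2)·I) = 2, so dim ker(A − (2)·I) = n − 2 = 1

Summary:
  λ = 2: algebraic multiplicity = 3, geometric multiplicity = 1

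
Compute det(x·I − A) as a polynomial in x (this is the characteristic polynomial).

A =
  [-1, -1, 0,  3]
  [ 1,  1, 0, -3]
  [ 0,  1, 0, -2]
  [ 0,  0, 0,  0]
x^4

Expanding det(x·I − A) (e.g. by cofactor expansion or by noting that A is similar to its Jordan form J, which has the same characteristic polynomial as A) gives
  χ_A(x) = x^4
which factors as x^4. The eigenvalues (with algebraic multiplicities) are λ = 0 with multiplicity 4.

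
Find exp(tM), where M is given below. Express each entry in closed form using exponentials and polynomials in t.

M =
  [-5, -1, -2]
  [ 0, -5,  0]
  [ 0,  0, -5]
e^{tM} =
  [exp(-5*t), -t*exp(-5*t), -2*t*exp(-5*t)]
  [0, exp(-5*t), 0]
  [0, 0, exp(-5*t)]

Strategy: write M = P · J · P⁻¹ where J is a Jordan canonical form, so e^{tM} = P · e^{tJ} · P⁻¹, and e^{tJ} can be computed block-by-block.

M has Jordan form
J =
  [-5,  1,  0]
  [ 0, -5,  0]
  [ 0,  0, -5]
(up to reordering of blocks).

Per-block formulas:
  For a 2×2 Jordan block J_2(-5): exp(t · J_2(-5)) = e^(-5t)·(I + t·N), where N is the 2×2 nilpotent shift.
  For a 1×1 block at λ = -5: exp(t · [-5]) = [e^(-5t)].

After assembling e^{tJ} and conjugating by P, we get:

e^{tM} =
  [exp(-5*t), -t*exp(-5*t), -2*t*exp(-5*t)]
  [0, exp(-5*t), 0]
  [0, 0, exp(-5*t)]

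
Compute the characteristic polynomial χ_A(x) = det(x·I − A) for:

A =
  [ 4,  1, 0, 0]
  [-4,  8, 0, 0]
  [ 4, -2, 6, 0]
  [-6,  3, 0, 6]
x^4 - 24*x^3 + 216*x^2 - 864*x + 1296

Expanding det(x·I − A) (e.g. by cofactor expansion or by noting that A is similar to its Jordan form J, which has the same characteristic polynomial as A) gives
  χ_A(x) = x^4 - 24*x^3 + 216*x^2 - 864*x + 1296
which factors as (x - 6)^4. The eigenvalues (with algebraic multiplicities) are λ = 6 with multiplicity 4.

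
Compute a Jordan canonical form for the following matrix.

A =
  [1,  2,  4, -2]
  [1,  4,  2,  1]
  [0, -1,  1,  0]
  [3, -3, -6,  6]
J_3(3) ⊕ J_1(3)

The characteristic polynomial is
  det(x·I − A) = x^4 - 12*x^3 + 54*x^2 - 108*x + 81 = (x - 3)^4

Eigenvalues and multiplicities (the geometric multiplicity of λ is n − rank(A − λI), which equals the number of Jordan blocks for λ):
  λ = 3: algebraic multiplicity = 4, geometric multiplicity = 2

Determining the block sizes for each eigenvalue:
  λ = 3: with am = 4 and gm = 2, the partition is not yet determined (e.g. several partitions of 4 into 2 parts exist). Let N = A − (3)·I. Computing rank(N^1) = 2, rank(N^2) = 1, rank(N^3) = 0; the number of blocks of size ≥ j is rank(N^{j−1}) − rank(N^j), giving [2, 1, 1]. So we have 1 block(s) of size 3, 1 block(s) of size 1 → block sizes [3, 1]

Assembling the blocks gives a Jordan form
J =
  [3, 1, 0, 0]
  [0, 3, 1, 0]
  [0, 0, 3, 0]
  [0, 0, 0, 3]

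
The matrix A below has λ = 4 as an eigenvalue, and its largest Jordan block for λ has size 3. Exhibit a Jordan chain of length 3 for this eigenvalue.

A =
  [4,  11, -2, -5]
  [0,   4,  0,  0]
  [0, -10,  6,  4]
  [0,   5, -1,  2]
A Jordan chain for λ = 4 of length 3:
v_1 = (-5, 0, 0, 0)ᵀ
v_2 = (11, 0, -10, 5)ᵀ
v_3 = (0, 1, 0, 0)ᵀ

Let N = A − (4)·I. We want v_3 with N^3 v_3 = 0 but N^2 v_3 ≠ 0; then v_{j-1} := N · v_j for j = 3, …, 2.

Pick v_3 = (0, 1, 0, 0)ᵀ.
Then v_2 = N · v_3 = (11, 0, -10, 5)ᵀ.
Then v_1 = N · v_2 = (-5, 0, 0, 0)ᵀ.

Sanity check: (A − (4)·I) v_1 = (0, 0, 0, 0)ᵀ = 0. ✓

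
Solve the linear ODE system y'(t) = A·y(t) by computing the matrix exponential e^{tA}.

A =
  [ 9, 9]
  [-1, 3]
e^{tA} =
  [3*t*exp(6*t) + exp(6*t), 9*t*exp(6*t)]
  [-t*exp(6*t), -3*t*exp(6*t) + exp(6*t)]

Strategy: write A = P · J · P⁻¹ where J is a Jordan canonical form, so e^{tA} = P · e^{tJ} · P⁻¹, and e^{tJ} can be computed block-by-block.

A has Jordan form
J =
  [6, 1]
  [0, 6]
(up to reordering of blocks).

Per-block formulas:
  For a 2×2 Jordan block J_2(6): exp(t · J_2(6)) = e^(6t)·(I + t·N), where N is the 2×2 nilpotent shift.

After assembling e^{tJ} and conjugating by P, we get:

e^{tA} =
  [3*t*exp(6*t) + exp(6*t), 9*t*exp(6*t)]
  [-t*exp(6*t), -3*t*exp(6*t) + exp(6*t)]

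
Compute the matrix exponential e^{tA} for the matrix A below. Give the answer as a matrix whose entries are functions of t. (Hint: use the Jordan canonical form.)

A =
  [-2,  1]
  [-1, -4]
e^{tA} =
  [t*exp(-3*t) + exp(-3*t), t*exp(-3*t)]
  [-t*exp(-3*t), -t*exp(-3*t) + exp(-3*t)]

Strategy: write A = P · J · P⁻¹ where J is a Jordan canonical form, so e^{tA} = P · e^{tJ} · P⁻¹, and e^{tJ} can be computed block-by-block.

A has Jordan form
J =
  [-3,  1]
  [ 0, -3]
(up to reordering of blocks).

Per-block formulas:
  For a 2×2 Jordan block J_2(-3): exp(t · J_2(-3)) = e^(-3t)·(I + t·N), where N is the 2×2 nilpotent shift.

After assembling e^{tJ} and conjugating by P, we get:

e^{tA} =
  [t*exp(-3*t) + exp(-3*t), t*exp(-3*t)]
  [-t*exp(-3*t), -t*exp(-3*t) + exp(-3*t)]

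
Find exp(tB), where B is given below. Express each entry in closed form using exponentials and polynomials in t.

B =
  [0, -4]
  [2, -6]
e^{tB} =
  [2*exp(-2*t) - exp(-4*t), -2*exp(-2*t) + 2*exp(-4*t)]
  [exp(-2*t) - exp(-4*t), -exp(-2*t) + 2*exp(-4*t)]

Strategy: write B = P · J · P⁻¹ where J is a Jordan canonical form, so e^{tB} = P · e^{tJ} · P⁻¹, and e^{tJ} can be computed block-by-block.

B has Jordan form
J =
  [-4,  0]
  [ 0, -2]
(up to reordering of blocks).

Per-block formulas:
  For a 1×1 block at λ = -4: exp(t · [-4]) = [e^(-4t)].
  For a 1×1 block at λ = -2: exp(t · [-2]) = [e^(-2t)].

After assembling e^{tJ} and conjugating by P, we get:

e^{tB} =
  [2*exp(-2*t) - exp(-4*t), -2*exp(-2*t) + 2*exp(-4*t)]
  [exp(-2*t) - exp(-4*t), -exp(-2*t) + 2*exp(-4*t)]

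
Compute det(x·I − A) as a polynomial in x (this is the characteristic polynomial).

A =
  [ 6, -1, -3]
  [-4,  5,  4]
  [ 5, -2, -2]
x^3 - 9*x^2 + 27*x - 27

Expanding det(x·I − A) (e.g. by cofactor expansion or by noting that A is similar to its Jordan form J, which has the same characteristic polynomial as A) gives
  χ_A(x) = x^3 - 9*x^2 + 27*x - 27
which factors as (x - 3)^3. The eigenvalues (with algebraic multiplicities) are λ = 3 with multiplicity 3.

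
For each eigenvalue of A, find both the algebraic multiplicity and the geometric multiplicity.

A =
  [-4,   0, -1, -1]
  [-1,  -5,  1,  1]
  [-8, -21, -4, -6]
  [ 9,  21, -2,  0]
λ = -5: alg = 3, geom = 2; λ = 2: alg = 1, geom = 1

Step 1 — factor the characteristic polynomial to read off the algebraic multiplicities:
  χ_A(x) = (x - 2)*(x + 5)^3

Step 2 — compute geometric multiplicities via the rank-nullity identity g(λ) = n − rank(A − λI):
  rank(A − (-5)·I) = 2, so dim ker(A − (-5)·I) = n − 2 = 2
  rank(A − (2)·I) = 3, so dim ker(A − (2)·I) = n − 3 = 1

Summary:
  λ = -5: algebraic multiplicity = 3, geometric multiplicity = 2
  λ = 2: algebraic multiplicity = 1, geometric multiplicity = 1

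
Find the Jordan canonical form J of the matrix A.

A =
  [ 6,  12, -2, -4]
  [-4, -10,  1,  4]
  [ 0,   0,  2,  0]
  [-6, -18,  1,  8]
J_1(0) ⊕ J_2(2) ⊕ J_1(2)

The characteristic polynomial is
  det(x·I − A) = x^4 - 6*x^3 + 12*x^2 - 8*x = x*(x - 2)^3

Eigenvalues and multiplicities (the geometric multiplicity of λ is n − rank(A − λI), which equals the number of Jordan blocks for λ):
  λ = 0: algebraic multiplicity = 1, geometric multiplicity = 1
  λ = 2: algebraic multiplicity = 3, geometric multiplicity = 2

Determining the block sizes for each eigenvalue:
  λ = 0: one block (gm = 1), so the single block has size am = 1 → block sizes [1]
  λ = 2: 2 blocks summing to 3 forces exactly one block of size 2 and the rest size 1 → block sizes [2, 1]

Assembling the blocks gives a Jordan form
J =
  [0, 0, 0, 0]
  [0, 2, 1, 0]
  [0, 0, 2, 0]
  [0, 0, 0, 2]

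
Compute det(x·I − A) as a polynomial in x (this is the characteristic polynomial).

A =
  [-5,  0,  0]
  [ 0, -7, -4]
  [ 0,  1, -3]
x^3 + 15*x^2 + 75*x + 125

Expanding det(x·I − A) (e.g. by cofactor expansion or by noting that A is similar to its Jordan form J, which has the same characteristic polynomial as A) gives
  χ_A(x) = x^3 + 15*x^2 + 75*x + 125
which factors as (x + 5)^3. The eigenvalues (with algebraic multiplicities) are λ = -5 with multiplicity 3.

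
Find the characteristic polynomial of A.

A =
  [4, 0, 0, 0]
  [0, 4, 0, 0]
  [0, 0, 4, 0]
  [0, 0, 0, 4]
x^4 - 16*x^3 + 96*x^2 - 256*x + 256

Expanding det(x·I − A) (e.g. by cofactor expansion or by noting that A is similar to its Jordan form J, which has the same characteristic polynomial as A) gives
  χ_A(x) = x^4 - 16*x^3 + 96*x^2 - 256*x + 256
which factors as (x - 4)^4. The eigenvalues (with algebraic multiplicities) are λ = 4 with multiplicity 4.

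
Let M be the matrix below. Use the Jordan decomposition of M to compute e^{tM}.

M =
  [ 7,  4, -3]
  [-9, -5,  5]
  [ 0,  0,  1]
e^{tM} =
  [6*t*exp(t) + exp(t), 4*t*exp(t), t^2*exp(t) - 3*t*exp(t)]
  [-9*t*exp(t), -6*t*exp(t) + exp(t), -3*t^2*exp(t)/2 + 5*t*exp(t)]
  [0, 0, exp(t)]

Strategy: write M = P · J · P⁻¹ where J is a Jordan canonical form, so e^{tM} = P · e^{tJ} · P⁻¹, and e^{tJ} can be computed block-by-block.

M has Jordan form
J =
  [1, 1, 0]
  [0, 1, 1]
  [0, 0, 1]
(up to reordering of blocks).

Per-block formulas:
  For a 3×3 Jordan block J_3(1): exp(t · J_3(1)) = e^(1t)·(I + t·N + (t^2/2)·N^2), where N is the 3×3 nilpotent shift.

After assembling e^{tJ} and conjugating by P, we get:

e^{tM} =
  [6*t*exp(t) + exp(t), 4*t*exp(t), t^2*exp(t) - 3*t*exp(t)]
  [-9*t*exp(t), -6*t*exp(t) + exp(t), -3*t^2*exp(t)/2 + 5*t*exp(t)]
  [0, 0, exp(t)]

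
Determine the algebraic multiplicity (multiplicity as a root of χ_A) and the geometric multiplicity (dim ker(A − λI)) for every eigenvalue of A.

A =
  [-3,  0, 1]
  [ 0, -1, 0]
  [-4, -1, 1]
λ = -1: alg = 3, geom = 1

Step 1 — factor the characteristic polynomial to read off the algebraic multiplicities:
  χ_A(x) = (x + 1)^3

Step 2 — compute geometric multiplicities via the rank-nullity identity g(λ) = n − rank(A − λI):
  rank(A − (-1)·I) = 2, so dim ker(A − (-1)·I) = n − 2 = 1

Summary:
  λ = -1: algebraic multiplicity = 3, geometric multiplicity = 1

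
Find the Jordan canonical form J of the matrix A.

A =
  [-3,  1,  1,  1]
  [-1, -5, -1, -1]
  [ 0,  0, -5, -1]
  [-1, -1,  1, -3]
J_3(-4) ⊕ J_1(-4)

The characteristic polynomial is
  det(x·I − A) = x^4 + 16*x^3 + 96*x^2 + 256*x + 256 = (x + 4)^4

Eigenvalues and multiplicities (the geometric multiplicity of λ is n − rank(A − λI), which equals the number of Jordan blocks for λ):
  λ = -4: algebraic multiplicity = 4, geometric multiplicity = 2

Determining the block sizes for each eigenvalue:
  λ = -4: with am = 4 and gm = 2, the partition is not yet determined (e.g. several partitions of 4 into 2 parts exist). Let N = A − (-4)·I. Computing rank(N^1) = 2, rank(N^2) = 1, rank(N^3) = 0; the number of blocks of size ≥ j is rank(N^{j−1}) − rank(N^j), giving [2, 1, 1]. So we have 1 block(s) of size 3, 1 block(s) of size 1 → block sizes [3, 1]

Assembling the blocks gives a Jordan form
J =
  [-4,  1,  0,  0]
  [ 0, -4,  1,  0]
  [ 0,  0, -4,  0]
  [ 0,  0,  0, -4]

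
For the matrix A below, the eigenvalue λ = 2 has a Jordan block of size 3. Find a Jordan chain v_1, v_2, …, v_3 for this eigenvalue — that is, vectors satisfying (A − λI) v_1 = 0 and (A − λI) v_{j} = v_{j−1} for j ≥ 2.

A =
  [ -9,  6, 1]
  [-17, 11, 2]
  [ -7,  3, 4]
A Jordan chain for λ = 2 of length 3:
v_1 = (12, 20, 12)ᵀ
v_2 = (-11, -17, -7)ᵀ
v_3 = (1, 0, 0)ᵀ

Let N = A − (2)·I. We want v_3 with N^3 v_3 = 0 but N^2 v_3 ≠ 0; then v_{j-1} := N · v_j for j = 3, …, 2.

Pick v_3 = (1, 0, 0)ᵀ.
Then v_2 = N · v_3 = (-11, -17, -7)ᵀ.
Then v_1 = N · v_2 = (12, 20, 12)ᵀ.

Sanity check: (A − (2)·I) v_1 = (0, 0, 0)ᵀ = 0. ✓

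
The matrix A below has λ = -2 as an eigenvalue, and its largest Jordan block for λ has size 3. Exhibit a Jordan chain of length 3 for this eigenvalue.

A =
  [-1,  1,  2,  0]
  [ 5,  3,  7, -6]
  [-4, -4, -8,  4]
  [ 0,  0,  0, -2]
A Jordan chain for λ = -2 of length 3:
v_1 = (-2, 2, 0, 0)ᵀ
v_2 = (1, 5, -4, 0)ᵀ
v_3 = (1, 0, 0, 0)ᵀ

Let N = A − (-2)·I. We want v_3 with N^3 v_3 = 0 but N^2 v_3 ≠ 0; then v_{j-1} := N · v_j for j = 3, …, 2.

Pick v_3 = (1, 0, 0, 0)ᵀ.
Then v_2 = N · v_3 = (1, 5, -4, 0)ᵀ.
Then v_1 = N · v_2 = (-2, 2, 0, 0)ᵀ.

Sanity check: (A − (-2)·I) v_1 = (0, 0, 0, 0)ᵀ = 0. ✓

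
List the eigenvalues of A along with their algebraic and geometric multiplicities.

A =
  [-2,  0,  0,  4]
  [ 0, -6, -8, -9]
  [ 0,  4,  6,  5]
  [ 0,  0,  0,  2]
λ = -2: alg = 2, geom = 2; λ = 2: alg = 2, geom = 1

Step 1 — factor the characteristic polynomial to read off the algebraic multiplicities:
  χ_A(x) = (x - 2)^2*(x + 2)^2

Step 2 — compute geometric multiplicities via the rank-nullity identity g(λ) = n − rank(A − λI):
  rank(A − (-2)·I) = 2, so dim ker(A − (-2)·I) = n − 2 = 2
  rank(A − (2)·I) = 3, so dim ker(A − (2)·I) = n − 3 = 1

Summary:
  λ = -2: algebraic multiplicity = 2, geometric multiplicity = 2
  λ = 2: algebraic multiplicity = 2, geometric multiplicity = 1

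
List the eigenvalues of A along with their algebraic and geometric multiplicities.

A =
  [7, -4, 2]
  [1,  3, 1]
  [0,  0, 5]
λ = 5: alg = 3, geom = 2

Step 1 — factor the characteristic polynomial to read off the algebraic multiplicities:
  χ_A(x) = (x - 5)^3

Step 2 — compute geometric multiplicities via the rank-nullity identity g(λ) = n − rank(A − λI):
  rank(A − (5)·I) = 1, so dim ker(A − (5)·I) = n − 1 = 2

Summary:
  λ = 5: algebraic multiplicity = 3, geometric multiplicity = 2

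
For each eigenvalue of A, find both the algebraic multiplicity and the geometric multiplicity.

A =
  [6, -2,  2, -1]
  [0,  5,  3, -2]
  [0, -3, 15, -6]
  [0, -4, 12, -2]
λ = 6: alg = 4, geom = 2

Step 1 — factor the characteristic polynomial to read off the algebraic multiplicities:
  χ_A(x) = (x - 6)^4

Step 2 — compute geometric multiplicities via the rank-nullity identity g(λ) = n − rank(A − λI):
  rank(A − (6)·I) = 2, so dim ker(A − (6)·I) = n − 2 = 2

Summary:
  λ = 6: algebraic multiplicity = 4, geometric multiplicity = 2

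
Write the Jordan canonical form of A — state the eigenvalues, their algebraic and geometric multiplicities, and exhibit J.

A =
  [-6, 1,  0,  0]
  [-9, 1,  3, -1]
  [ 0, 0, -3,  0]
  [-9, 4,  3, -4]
J_3(-3) ⊕ J_1(-3)

The characteristic polynomial is
  det(x·I − A) = x^4 + 12*x^3 + 54*x^2 + 108*x + 81 = (x + 3)^4

Eigenvalues and multiplicities (the geometric multiplicity of λ is n − rank(A − λI), which equals the number of Jordan blocks for λ):
  λ = -3: algebraic multiplicity = 4, geometric multiplicity = 2

Determining the block sizes for each eigenvalue:
  λ = -3: with am = 4 and gm = 2, the partition is not yet determined (e.g. several partitions of 4 into 2 parts exist). Let N = A − (-3)·I. Computing rank(N^1) = 2, rank(N^2) = 1, rank(N^3) = 0; the number of blocks of size ≥ j is rank(N^{j−1}) − rank(N^j), giving [2, 1, 1]. So we have 1 block(s) of size 3, 1 block(s) of size 1 → block sizes [3, 1]

Assembling the blocks gives a Jordan form
J =
  [-3,  1,  0,  0]
  [ 0, -3,  1,  0]
  [ 0,  0, -3,  0]
  [ 0,  0,  0, -3]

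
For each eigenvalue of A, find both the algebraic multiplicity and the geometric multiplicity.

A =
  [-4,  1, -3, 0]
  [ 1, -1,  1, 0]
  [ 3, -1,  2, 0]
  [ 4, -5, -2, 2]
λ = -1: alg = 3, geom = 1; λ = 2: alg = 1, geom = 1

Step 1 — factor the characteristic polynomial to read off the algebraic multiplicities:
  χ_A(x) = (x - 2)*(x + 1)^3

Step 2 — compute geometric multiplicities via the rank-nullity identity g(λ) = n − rank(A − λI):
  rank(A − (-1)·I) = 3, so dim ker(A − (-1)·I) = n − 3 = 1
  rank(A − (2)·I) = 3, so dim ker(A − (2)·I) = n − 3 = 1

Summary:
  λ = -1: algebraic multiplicity = 3, geometric multiplicity = 1
  λ = 2: algebraic multiplicity = 1, geometric multiplicity = 1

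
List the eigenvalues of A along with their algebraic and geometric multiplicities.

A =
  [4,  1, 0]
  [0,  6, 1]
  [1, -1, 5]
λ = 5: alg = 3, geom = 1

Step 1 — factor the characteristic polynomial to read off the algebraic multiplicities:
  χ_A(x) = (x - 5)^3

Step 2 — compute geometric multiplicities via the rank-nullity identity g(λ) = n − rank(A − λI):
  rank(A − (5)·I) = 2, so dim ker(A − (5)·I) = n − 2 = 1

Summary:
  λ = 5: algebraic multiplicity = 3, geometric multiplicity = 1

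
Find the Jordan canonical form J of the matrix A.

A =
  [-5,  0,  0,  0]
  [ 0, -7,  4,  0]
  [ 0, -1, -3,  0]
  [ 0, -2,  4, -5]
J_2(-5) ⊕ J_1(-5) ⊕ J_1(-5)

The characteristic polynomial is
  det(x·I − A) = x^4 + 20*x^3 + 150*x^2 + 500*x + 625 = (x + 5)^4

Eigenvalues and multiplicities (the geometric multiplicity of λ is n − rank(A − λI), which equals the number of Jordan blocks for λ):
  λ = -5: algebraic multiplicity = 4, geometric multiplicity = 3

Determining the block sizes for each eigenvalue:
  λ = -5: 3 blocks summing to 4 forces exactly one block of size 2 and the rest size 1 → block sizes [2, 1, 1]

Assembling the blocks gives a Jordan form
J =
  [-5,  1,  0,  0]
  [ 0, -5,  0,  0]
  [ 0,  0, -5,  0]
  [ 0,  0,  0, -5]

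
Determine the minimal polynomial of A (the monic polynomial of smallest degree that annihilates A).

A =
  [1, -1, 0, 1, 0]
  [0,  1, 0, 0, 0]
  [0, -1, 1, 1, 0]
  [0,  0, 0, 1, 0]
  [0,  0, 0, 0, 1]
x^2 - 2*x + 1

The characteristic polynomial is χ_A(x) = (x - 1)^5, so the eigenvalues are known. The minimal polynomial is
  m_A(x) = Π_λ (x − λ)^{k_λ}
where k_λ is the size of the *largest* Jordan block for λ (equivalently, the smallest k with (A − λI)^k v = 0 for every generalised eigenvector v of λ).

  λ = 1: largest Jordan block has size 2, contributing (x − 1)^2

So m_A(x) = (x - 1)^2 = x^2 - 2*x + 1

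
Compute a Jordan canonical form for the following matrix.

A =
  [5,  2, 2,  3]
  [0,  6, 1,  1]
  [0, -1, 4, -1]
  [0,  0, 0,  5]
J_2(5) ⊕ J_2(5)

The characteristic polynomial is
  det(x·I − A) = x^4 - 20*x^3 + 150*x^2 - 500*x + 625 = (x - 5)^4

Eigenvalues and multiplicities (the geometric multiplicity of λ is n − rank(A − λI), which equals the number of Jordan blocks for λ):
  λ = 5: algebraic multiplicity = 4, geometric multiplicity = 2

Determining the block sizes for each eigenvalue:
  λ = 5: with am = 4 and gm = 2, the partition is not yet determined (e.g. several partitions of 4 into 2 parts exist). Let N = A − (5)·I. Computing rank(N^1) = 2, rank(N^2) = 0; the number of blocks of size ≥ j is rank(N^{j−1}) − rank(N^j), giving [2, 2]. So we have 2 block(s) of size 2 → block sizes [2, 2]

Assembling the blocks gives a Jordan form
J =
  [5, 1, 0, 0]
  [0, 5, 0, 0]
  [0, 0, 5, 1]
  [0, 0, 0, 5]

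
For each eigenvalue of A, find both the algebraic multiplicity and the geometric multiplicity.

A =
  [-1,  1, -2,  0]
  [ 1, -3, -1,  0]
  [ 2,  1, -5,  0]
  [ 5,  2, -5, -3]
λ = -3: alg = 4, geom = 2

Step 1 — factor the characteristic polynomial to read off the algebraic multiplicities:
  χ_A(x) = (x + 3)^4

Step 2 — compute geometric multiplicities via the rank-nullity identity g(λ) = n − rank(A − λI):
  rank(A − (-3)·I) = 2, so dim ker(A − (-3)·I) = n − 2 = 2

Summary:
  λ = -3: algebraic multiplicity = 4, geometric multiplicity = 2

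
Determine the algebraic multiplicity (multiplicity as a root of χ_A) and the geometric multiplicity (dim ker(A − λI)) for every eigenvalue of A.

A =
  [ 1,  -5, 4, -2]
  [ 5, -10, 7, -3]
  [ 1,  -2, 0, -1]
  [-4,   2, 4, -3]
λ = -3: alg = 4, geom = 2

Step 1 — factor the characteristic polynomial to read off the algebraic multiplicities:
  χ_A(x) = (x + 3)^4

Step 2 — compute geometric multiplicities via the rank-nullity identity g(λ) = n − rank(A − λI):
  rank(A − (-3)·I) = 2, so dim ker(A − (-3)·I) = n − 2 = 2

Summary:
  λ = -3: algebraic multiplicity = 4, geometric multiplicity = 2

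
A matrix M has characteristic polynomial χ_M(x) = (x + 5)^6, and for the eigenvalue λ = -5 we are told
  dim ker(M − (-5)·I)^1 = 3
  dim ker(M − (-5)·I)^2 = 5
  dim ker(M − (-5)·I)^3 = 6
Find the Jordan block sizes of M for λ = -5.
Block sizes for λ = -5: [3, 2, 1]

From the dimensions of kernels of powers, the number of Jordan blocks of size at least j is d_j − d_{j−1} where d_j = dim ker(N^j) (with d_0 = 0). Computing the differences gives [3, 2, 1].
The number of blocks of size exactly k is (#blocks of size ≥ k) − (#blocks of size ≥ k + 1), so the partition is: 1 block(s) of size 1, 1 block(s) of size 2, 1 block(s) of size 3.
In nonincreasing order the block sizes are [3, 2, 1].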